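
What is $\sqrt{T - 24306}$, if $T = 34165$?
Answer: $\sqrt{9859} \approx 99.292$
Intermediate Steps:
$\sqrt{T - 24306} = \sqrt{34165 - 24306} = \sqrt{9859}$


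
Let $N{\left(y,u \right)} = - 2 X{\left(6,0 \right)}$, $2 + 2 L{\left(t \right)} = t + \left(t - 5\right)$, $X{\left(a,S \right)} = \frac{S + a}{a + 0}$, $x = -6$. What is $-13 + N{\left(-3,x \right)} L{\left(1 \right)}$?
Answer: $-8$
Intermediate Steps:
$X{\left(a,S \right)} = \frac{S + a}{a}$
$L{\left(t \right)} = - \frac{7}{2} + t$ ($L{\left(t \right)} = -1 + \frac{t + \left(t - 5\right)}{2} = -1 + \frac{t + \left(-5 + t\right)}{2} = -1 + \frac{-5 + 2 t}{2} = -1 + \left(- \frac{5}{2} + t\right) = - \frac{7}{2} + t$)
$N{\left(y,u \right)} = -2$ ($N{\left(y,u \right)} = - 2 \frac{0 + 6}{6} = - 2 \cdot \frac{1}{6} \cdot 6 = \left(-2\right) 1 = -2$)
$-13 + N{\left(-3,x \right)} L{\left(1 \right)} = -13 - 2 \left(- \frac{7}{2} + 1\right) = -13 - -5 = -13 + 5 = -8$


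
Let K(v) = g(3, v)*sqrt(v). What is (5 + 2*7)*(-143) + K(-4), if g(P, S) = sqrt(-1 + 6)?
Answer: -2717 + 2*I*sqrt(5) ≈ -2717.0 + 4.4721*I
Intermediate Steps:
g(P, S) = sqrt(5)
K(v) = sqrt(5)*sqrt(v)
(5 + 2*7)*(-143) + K(-4) = (5 + 2*7)*(-143) + sqrt(5)*sqrt(-4) = (5 + 14)*(-143) + sqrt(5)*(2*I) = 19*(-143) + 2*I*sqrt(5) = -2717 + 2*I*sqrt(5)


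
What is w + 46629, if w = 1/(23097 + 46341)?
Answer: 3237824503/69438 ≈ 46629.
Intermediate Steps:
w = 1/69438 ≈ 1.4401e-5
w + 46629 = 1/69438 + 46629 = 3237824503/69438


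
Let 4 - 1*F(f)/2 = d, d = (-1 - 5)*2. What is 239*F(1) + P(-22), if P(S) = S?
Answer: 7626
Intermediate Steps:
d = -12 (d = -6*2 = -12)
F(f) = 32 (F(f) = 8 - 2*(-12) = 8 + 24 = 32)
239*F(1) + P(-22) = 239*32 - 22 = 7648 - 22 = 7626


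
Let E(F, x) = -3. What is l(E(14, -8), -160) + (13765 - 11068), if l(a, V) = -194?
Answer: 2503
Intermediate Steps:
l(E(14, -8), -160) + (13765 - 11068) = -194 + (13765 - 11068) = -194 + 2697 = 2503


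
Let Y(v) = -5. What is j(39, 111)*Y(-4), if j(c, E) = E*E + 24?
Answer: -61725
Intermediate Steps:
j(c, E) = 24 + E² (j(c, E) = E² + 24 = 24 + E²)
j(39, 111)*Y(-4) = (24 + 111²)*(-5) = (24 + 12321)*(-5) = 12345*(-5) = -61725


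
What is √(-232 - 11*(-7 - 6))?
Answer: I*√89 ≈ 9.434*I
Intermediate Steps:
√(-232 - 11*(-7 - 6)) = √(-232 - 11*(-13)) = √(-232 + 143) = √(-89) = I*√89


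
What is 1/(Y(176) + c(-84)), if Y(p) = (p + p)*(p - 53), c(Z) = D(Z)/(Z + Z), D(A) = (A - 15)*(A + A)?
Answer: 1/43197 ≈ 2.3150e-5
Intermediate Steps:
D(A) = 2*A*(-15 + A) (D(A) = (-15 + A)*(2*A) = 2*A*(-15 + A))
c(Z) = -15 + Z (c(Z) = (2*Z*(-15 + Z))/(Z + Z) = (2*Z*(-15 + Z))/((2*Z)) = (2*Z*(-15 + Z))*(1/(2*Z)) = -15 + Z)
Y(p) = 2*p*(-53 + p) (Y(p) = (2*p)*(-53 + p) = 2*p*(-53 + p))
1/(Y(176) + c(-84)) = 1/(2*176*(-53 + 176) + (-15 - 84)) = 1/(2*176*123 - 99) = 1/(43296 - 99) = 1/43197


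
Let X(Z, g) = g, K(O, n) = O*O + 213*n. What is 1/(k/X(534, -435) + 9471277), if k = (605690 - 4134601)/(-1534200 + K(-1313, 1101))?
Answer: 184562670/1748044174958501 ≈ 1.0558e-7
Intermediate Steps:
K(O, n) = O² + 213*n
k = -3528911/424282 (k = (605690 - 4134601)/(-1534200 + ((-1313)² + 213*1101)) = -3528911/(-1534200 + (1723969 + 234513)) = -3528911/(-1534200 + 1958482) = -3528911/424282 ≈ -8.3174)
1/(k/X(534, -435) + 9471277) = 1/(-3528911/424282/(-435) + 9471277) = 1/(-3528911/424282*(-1/435) + 9471277) = 1/(3528911/184562670 + 9471277) = 1/(1748044174958501/184562670) = 184562670/1748044174958501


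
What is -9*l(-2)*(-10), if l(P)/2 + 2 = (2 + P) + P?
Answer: -720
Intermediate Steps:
l(P) = 4*P (l(P) = -4 + 2*((2 + P) + P) = -4 + 2*(2 + 2*P) = -4 + (4 + 4*P) = 4*P)
-9*l(-2)*(-10) = -36*(-2)*(-10) = -9*(-8)*(-10) = 72*(-10) = -720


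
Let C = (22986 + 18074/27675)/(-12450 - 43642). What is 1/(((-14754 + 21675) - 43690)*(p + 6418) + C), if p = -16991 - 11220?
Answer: 388086525/310976377909302019 ≈ 1.2480e-9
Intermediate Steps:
p = -28211
C = -159038906/388086525 (C = (22986 + 18074*(1/27675))/(-56092) = (22986 + 18074/27675)*(-1/56092) = (636155624/27675)*(-1/56092) = -159038906/388086525 ≈ -0.40980)
1/(((-14754 + 21675) - 43690)*(p + 6418) + C) = 1/(((-14754 + 21675) - 43690)*(-28211 + 6418) - 159038906/388086525) = 1/((6921 - 43690)*(-21793) - 159038906/388086525) = 1/(-36769*(-21793) - 159038906/388086525) = 1/(801306817 - 159038906/388086525) = 1/(310976377909302019/388086525) = 388086525/310976377909302019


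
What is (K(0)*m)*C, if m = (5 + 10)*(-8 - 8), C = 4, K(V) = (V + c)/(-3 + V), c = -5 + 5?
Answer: 0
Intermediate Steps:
c = 0
K(V) = V/(-3 + V) (K(V) = (V + 0)/(-3 + V) = V/(-3 + V))
m = -240 (m = 15*(-16) = -240)
(K(0)*m)*C = ((0/(-3 + 0))*(-240))*4 = ((0/(-3))*(-240))*4 = ((0*(-⅓))*(-240))*4 = (0*(-240))*4 = 0*4 = 0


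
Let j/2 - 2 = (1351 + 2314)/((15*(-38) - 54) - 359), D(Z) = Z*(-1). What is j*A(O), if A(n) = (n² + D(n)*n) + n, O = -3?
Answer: 10194/983 ≈ 10.370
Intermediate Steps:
D(Z) = -Z
j = -3398/983 (j = 4 + 2*((1351 + 2314)/((15*(-38) - 54) - 359)) = 4 + 2*(3665/((-570 - 54) - 359)) = 4 + 2*(3665/(-624 - 359)) = 4 + 2*(3665/(-983)) = 4 + 2*(3665*(-1/983)) = 4 + 2*(-3665/983) = 4 - 7330/983 = -3398/983 ≈ -3.4568)
A(n) = n (A(n) = (n² + (-n)*n) + n = (n² - n²) + n = 0 + n = n)
j*A(O) = -3398/983*(-3) = 10194/983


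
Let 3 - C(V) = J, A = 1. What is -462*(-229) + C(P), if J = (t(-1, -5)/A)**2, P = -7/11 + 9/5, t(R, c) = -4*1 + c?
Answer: 105720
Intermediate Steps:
t(R, c) = -4 + c
P = 64/55 (P = -7*1/11 + 9*(1/5) = -7/11 + 9/5 = 64/55 ≈ 1.1636)
J = 81 (J = ((-4 - 5)/1)**2 = (-9*1)**2 = (-9)**2 = 81)
C(V) = -78 (C(V) = 3 - 1*81 = 3 - 81 = -78)
-462*(-229) + C(P) = -462*(-229) - 78 = 105798 - 78 = 105720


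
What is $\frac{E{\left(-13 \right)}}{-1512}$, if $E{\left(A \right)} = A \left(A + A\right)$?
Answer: $- \frac{169}{756} \approx -0.22355$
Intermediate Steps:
$E{\left(A \right)} = 2 A^{2}$ ($E{\left(A \right)} = A 2 A = 2 A^{2}$)
$\frac{E{\left(-13 \right)}}{-1512} = \frac{2 \left(-13\right)^{2}}{-1512} = 2 \cdot 169 \left(- \frac{1}{1512}\right) = 338 \left(- \frac{1}{1512}\right) = - \frac{169}{756}$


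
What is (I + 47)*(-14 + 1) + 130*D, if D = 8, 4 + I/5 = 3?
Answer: 494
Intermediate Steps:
I = -5 (I = -20 + 5*3 = -20 + 15 = -5)
(I + 47)*(-14 + 1) + 130*D = (-5 + 47)*(-14 + 1) + 130*8 = 42*(-13) + 1040 = -546 + 1040 = 494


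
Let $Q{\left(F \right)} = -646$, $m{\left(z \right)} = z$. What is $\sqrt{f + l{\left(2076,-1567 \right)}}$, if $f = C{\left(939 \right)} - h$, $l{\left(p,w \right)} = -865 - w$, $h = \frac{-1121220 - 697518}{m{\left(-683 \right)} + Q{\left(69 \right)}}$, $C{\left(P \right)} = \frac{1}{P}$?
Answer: $\frac{i \sqrt{115329081231969}}{415977} \approx 25.817 i$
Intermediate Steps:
$h = \frac{606246}{443}$ ($h = \frac{-1121220 - 697518}{-683 - 646} = - \frac{1818738}{-1329} = \left(-1818738\right) \left(- \frac{1}{1329}\right) = \frac{606246}{443} \approx 1368.5$)
$f = - \frac{569264551}{415977}$ ($f = \frac{1}{939} - \frac{606246}{443} = - \frac{569264551}{415977} \approx -1368.5$)
$\sqrt{f + l{\left(2076,-1567 \right)}} = \sqrt{- \frac{569264551}{415977} - -702} = \sqrt{- \frac{569264551}{415977} + \left(-865 + 1567\right)} = \sqrt{- \frac{569264551}{415977} + 702} = \sqrt{- \frac{277248697}{415977}} = \frac{i \sqrt{115329081231969}}{415977}$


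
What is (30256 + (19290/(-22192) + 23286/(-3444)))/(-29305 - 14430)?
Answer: -96327505409/139276381720 ≈ -0.69163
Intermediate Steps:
(30256 + (19290/(-22192) + 23286/(-3444)))/(-29305 - 14430) = (30256 + (19290*(-1/22192) + 23286*(-1/3444)))/(-43735) = (30256 + (-9645/11096 - 3881/574))*(-1/43735) = (30256 - 24299903/3184552)*(-1/43735) = (96327505409/3184552)*(-1/43735) = -96327505409/139276381720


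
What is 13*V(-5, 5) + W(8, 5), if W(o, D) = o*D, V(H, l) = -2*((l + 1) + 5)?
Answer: -246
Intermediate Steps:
V(H, l) = -12 - 2*l (V(H, l) = -2*((1 + l) + 5) = -2*(6 + l) = -12 - 2*l)
W(o, D) = D*o
13*V(-5, 5) + W(8, 5) = 13*(-12 - 2*5) + 5*8 = 13*(-12 - 10) + 40 = 13*(-22) + 40 = -286 + 40 = -246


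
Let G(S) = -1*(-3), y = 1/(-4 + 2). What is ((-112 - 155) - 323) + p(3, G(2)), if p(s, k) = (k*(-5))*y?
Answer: -1165/2 ≈ -582.50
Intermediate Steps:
y = -½ (y = 1/(-2) = -½ ≈ -0.50000)
G(S) = 3
p(s, k) = 5*k/2 (p(s, k) = (k*(-5))*(-½) = -5*k*(-½) = 5*k/2)
((-112 - 155) - 323) + p(3, G(2)) = ((-112 - 155) - 323) + (5/2)*3 = (-267 - 323) + 15/2 = -590 + 15/2 = -1165/2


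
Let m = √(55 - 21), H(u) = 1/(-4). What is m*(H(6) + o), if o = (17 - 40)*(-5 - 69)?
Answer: 6807*√34/4 ≈ 9922.8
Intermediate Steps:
H(u) = -¼
m = √34 ≈ 5.8309
o = 1702 (o = -23*(-74) = 1702)
m*(H(6) + o) = √34*(-¼ + 1702) = √34*(6807/4) = 6807*√34/4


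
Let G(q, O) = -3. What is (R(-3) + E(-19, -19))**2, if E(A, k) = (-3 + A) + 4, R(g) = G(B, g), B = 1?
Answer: 441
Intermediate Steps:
R(g) = -3
E(A, k) = 1 + A
(R(-3) + E(-19, -19))**2 = (-3 + (1 - 19))**2 = (-3 - 18)**2 = (-21)**2 = 441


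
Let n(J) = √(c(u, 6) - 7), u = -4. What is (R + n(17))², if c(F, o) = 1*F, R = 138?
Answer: (138 + I*√11)² ≈ 19033.0 + 915.39*I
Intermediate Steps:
c(F, o) = F
n(J) = I*√11 (n(J) = √(-4 - 7) = √(-11) = I*√11)
(R + n(17))² = (138 + I*√11)²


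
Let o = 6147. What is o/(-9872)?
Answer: -6147/9872 ≈ -0.62267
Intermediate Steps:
o/(-9872) = 6147/(-9872) = 6147*(-1/9872) = -6147/9872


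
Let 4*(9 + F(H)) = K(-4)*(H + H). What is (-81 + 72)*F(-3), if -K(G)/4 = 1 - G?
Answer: -189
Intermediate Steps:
K(G) = -4 + 4*G (K(G) = -4*(1 - G) = -4 + 4*G)
F(H) = -9 - 10*H (F(H) = -9 + ((-4 + 4*(-4))*(H + H))/4 = -9 + ((-4 - 16)*(2*H))/4 = -9 + (-40*H)/4 = -9 - 10*H)
(-81 + 72)*F(-3) = (-81 + 72)*(-9 - 10*(-3)) = -9*(-9 + 30) = -9*21 = -189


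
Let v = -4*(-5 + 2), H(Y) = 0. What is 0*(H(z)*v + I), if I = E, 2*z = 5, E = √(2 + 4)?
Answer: 0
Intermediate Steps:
E = √6 ≈ 2.4495
z = 5/2 (z = (½)*5 = 5/2 ≈ 2.5000)
I = √6 ≈ 2.4495
v = 12 (v = -4*(-3) = 12)
0*(H(z)*v + I) = 0*(0*12 + √6) = 0*(0 + √6) = 0*√6 = 0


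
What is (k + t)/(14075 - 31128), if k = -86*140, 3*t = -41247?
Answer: 25789/17053 ≈ 1.5123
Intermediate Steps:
t = -13749 (t = (1/3)*(-41247) = -13749)
k = -12040
(k + t)/(14075 - 31128) = (-12040 - 13749)/(14075 - 31128) = -25789/(-17053) = -25789*(-1/17053) = 25789/17053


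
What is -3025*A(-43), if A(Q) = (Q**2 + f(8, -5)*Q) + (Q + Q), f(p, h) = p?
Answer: -4292475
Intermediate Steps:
A(Q) = Q**2 + 10*Q (A(Q) = (Q**2 + 8*Q) + (Q + Q) = (Q**2 + 8*Q) + 2*Q = Q**2 + 10*Q)
-3025*A(-43) = -(-130075)*(10 - 43) = -(-130075)*(-33) = -3025*1419 = -4292475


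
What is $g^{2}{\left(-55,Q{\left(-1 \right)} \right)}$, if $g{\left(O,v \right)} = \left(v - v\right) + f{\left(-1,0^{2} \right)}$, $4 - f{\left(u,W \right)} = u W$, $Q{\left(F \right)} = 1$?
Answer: $16$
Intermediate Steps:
$f{\left(u,W \right)} = 4 - W u$ ($f{\left(u,W \right)} = 4 - u W = 4 - W u$)
$g{\left(O,v \right)} = 4$ ($g{\left(O,v \right)} = \left(v - v\right) + \left(4 - 0^{2} \left(-1\right)\right) = 0 + \left(4 - 0 \left(-1\right)\right) = 0 + \left(4 + 0\right) = 0 + 4 = 4$)
$g^{2}{\left(-55,Q{\left(-1 \right)} \right)} = 4^{2} = 16$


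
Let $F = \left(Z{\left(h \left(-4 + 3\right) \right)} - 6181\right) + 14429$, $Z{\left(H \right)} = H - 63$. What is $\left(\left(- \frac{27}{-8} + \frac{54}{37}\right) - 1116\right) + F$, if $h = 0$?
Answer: $\frac{2093855}{296} \approx 7073.8$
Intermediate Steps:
$Z{\left(H \right)} = -63 + H$ ($Z{\left(H \right)} = H - 63 = -63 + H$)
$F = 8185$ ($F = \left(\left(-63 + 0 \left(-4 + 3\right)\right) - 6181\right) + 14429 = \left(\left(-63 + 0 \left(-1\right)\right) - 6181\right) + 14429 = \left(\left(-63 + 0\right) - 6181\right) + 14429 = \left(-63 - 6181\right) + 14429 = -6244 + 14429 = 8185$)
$\left(\left(- \frac{27}{-8} + \frac{54}{37}\right) - 1116\right) + F = \left(\left(- \frac{27}{-8} + \frac{54}{37}\right) - 1116\right) + 8185 = \left(\left(\left(-27\right) \left(- \frac{1}{8}\right) + 54 \cdot \frac{1}{37}\right) - 1116\right) + 8185 = \left(\left(\frac{27}{8} + \frac{54}{37}\right) - 1116\right) + 8185 = \left(\frac{1431}{296} - 1116\right) + 8185 = - \frac{328905}{296} + 8185 = \frac{2093855}{296}$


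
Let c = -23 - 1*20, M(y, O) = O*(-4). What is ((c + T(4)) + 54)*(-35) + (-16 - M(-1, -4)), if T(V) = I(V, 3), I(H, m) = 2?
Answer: -487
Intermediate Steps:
M(y, O) = -4*O
c = -43 (c = -23 - 20 = -43)
T(V) = 2
((c + T(4)) + 54)*(-35) + (-16 - M(-1, -4)) = ((-43 + 2) + 54)*(-35) + (-16 - (-4)*(-4)) = (-41 + 54)*(-35) + (-16 - 1*16) = 13*(-35) + (-16 - 16) = -455 - 32 = -487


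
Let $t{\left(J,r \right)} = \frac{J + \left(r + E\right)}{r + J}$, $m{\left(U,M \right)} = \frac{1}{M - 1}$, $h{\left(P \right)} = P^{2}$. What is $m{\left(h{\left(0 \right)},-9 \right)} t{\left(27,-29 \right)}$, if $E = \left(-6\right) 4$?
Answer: $- \frac{13}{10} \approx -1.3$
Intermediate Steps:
$m{\left(U,M \right)} = \frac{1}{-1 + M}$
$E = -24$
$t{\left(J,r \right)} = \frac{-24 + J + r}{J + r}$ ($t{\left(J,r \right)} = \frac{J + \left(r - 24\right)}{r + J} = \frac{J + \left(-24 + r\right)}{J + r} = \frac{-24 + J + r}{J + r}$)
$m{\left(h{\left(0 \right)},-9 \right)} t{\left(27,-29 \right)} = \frac{\frac{1}{27 - 29} \left(-24 + 27 - 29\right)}{-1 - 9} = \frac{\frac{1}{-2} \left(-26\right)}{-10} = - \frac{\left(- \frac{1}{2}\right) \left(-26\right)}{10} = \left(- \frac{1}{10}\right) 13 = - \frac{13}{10}$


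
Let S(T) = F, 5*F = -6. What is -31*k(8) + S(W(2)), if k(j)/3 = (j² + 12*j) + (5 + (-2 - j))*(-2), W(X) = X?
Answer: -79056/5 ≈ -15811.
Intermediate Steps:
F = -6/5 (F = (⅕)*(-6) = -6/5 ≈ -1.2000)
S(T) = -6/5
k(j) = -18 + 3*j² + 42*j (k(j) = 3*((j² + 12*j) + (5 + (-2 - j))*(-2)) = 3*((j² + 12*j) + (3 - j)*(-2)) = 3*((j² + 12*j) + (-6 + 2*j)) = 3*(-6 + j² + 14*j) = -18 + 3*j² + 42*j)
-31*k(8) + S(W(2)) = -31*(-18 + 3*8² + 42*8) - 6/5 = -31*(-18 + 3*64 + 336) - 6/5 = -31*(-18 + 192 + 336) - 6/5 = -31*510 - 6/5 = -15810 - 6/5 = -79056/5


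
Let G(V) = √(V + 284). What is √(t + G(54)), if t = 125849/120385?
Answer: √(15150331865 + 188403126925*√2)/120385 ≈ 4.4080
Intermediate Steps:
G(V) = √(284 + V)
t = 125849/120385 (t = 125849*(1/120385) = 125849/120385 ≈ 1.0454)
√(t + G(54)) = √(125849/120385 + √(284 + 54)) = √(125849/120385 + √338) = √(125849/120385 + 13*√2)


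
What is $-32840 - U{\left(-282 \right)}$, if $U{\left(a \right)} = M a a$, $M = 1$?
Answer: $-112364$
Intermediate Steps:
$U{\left(a \right)} = a^{2}$ ($U{\left(a \right)} = 1 a a = a a = a^{2}$)
$-32840 - U{\left(-282 \right)} = -32840 - \left(-282\right)^{2} = -32840 - 79524 = -112364$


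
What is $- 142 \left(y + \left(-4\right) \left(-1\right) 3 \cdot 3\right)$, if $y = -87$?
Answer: $7242$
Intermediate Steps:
$- 142 \left(y + \left(-4\right) \left(-1\right) 3 \cdot 3\right) = - 142 \left(-87 + \left(-4\right) \left(-1\right) 3 \cdot 3\right) = - 142 \left(-87 + 4 \cdot 9\right) = - 142 \left(-87 + 36\right) = \left(-142\right) \left(-51\right) = 7242$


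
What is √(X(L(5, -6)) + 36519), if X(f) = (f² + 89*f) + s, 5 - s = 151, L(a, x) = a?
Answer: √36843 ≈ 191.95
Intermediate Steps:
s = -146 (s = 5 - 1*151 = 5 - 151 = -146)
X(f) = -146 + f² + 89*f (X(f) = (f² + 89*f) - 146 = -146 + f² + 89*f)
√(X(L(5, -6)) + 36519) = √((-146 + 5² + 89*5) + 36519) = √((-146 + 25 + 445) + 36519) = √(324 + 36519) = √36843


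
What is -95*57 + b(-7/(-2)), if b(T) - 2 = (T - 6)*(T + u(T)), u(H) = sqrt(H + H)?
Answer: -21687/4 - 5*sqrt(7)/2 ≈ -5428.4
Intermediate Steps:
u(H) = sqrt(2)*sqrt(H) (u(H) = sqrt(2*H) = sqrt(2)*sqrt(H))
b(T) = 2 + (-6 + T)*(T + sqrt(2)*sqrt(T)) (b(T) = 2 + (T - 6)*(T + sqrt(2)*sqrt(T)) = 2 + (-6 + T)*(T + sqrt(2)*sqrt(T)))
-95*57 + b(-7/(-2)) = -95*57 + (2 + (-7/(-2))**2 - (-42)/(-2) + sqrt(2)*(-7/(-2))**(3/2) - 6*sqrt(2)*sqrt(-7/(-2))) = -5415 + (2 + (-7*(-1/2))**2 - (-42)*(-1)/2 + sqrt(2)*(-7*(-1/2))**(3/2) - 6*sqrt(2)*sqrt(-7*(-1/2))) = -5415 + (2 + (7/2)**2 - 6*7/2 + sqrt(2)*(7/2)**(3/2) - 6*sqrt(2)*sqrt(7/2)) = -5415 + (2 + 49/4 - 21 + sqrt(2)*(7*sqrt(14)/4) - 6*sqrt(2)*sqrt(14)/2) = -5415 + (2 + 49/4 - 21 + 7*sqrt(7)/2 - 6*sqrt(7)) = -5415 + (-27/4 - 5*sqrt(7)/2) = -21687/4 - 5*sqrt(7)/2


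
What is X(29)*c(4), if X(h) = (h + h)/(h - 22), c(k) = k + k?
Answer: 464/7 ≈ 66.286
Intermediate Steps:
c(k) = 2*k
X(h) = 2*h/(-22 + h) (X(h) = (2*h)/(-22 + h) = 2*h/(-22 + h))
X(29)*c(4) = (2*29/(-22 + 29))*(2*4) = (2*29/7)*8 = (2*29*(⅐))*8 = (58/7)*8 = 464/7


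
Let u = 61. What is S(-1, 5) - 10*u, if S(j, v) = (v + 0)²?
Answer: -585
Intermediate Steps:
S(j, v) = v²
S(-1, 5) - 10*u = 5² - 10*61 = 25 - 610 = -585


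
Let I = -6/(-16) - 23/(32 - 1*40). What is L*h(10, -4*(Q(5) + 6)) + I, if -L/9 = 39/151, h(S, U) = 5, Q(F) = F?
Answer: -5057/604 ≈ -8.3725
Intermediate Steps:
L = -351/151 ≈ -2.3245
I = 13/4 (I = -6*(-1/16) - 23/(32 - 40) = 3/8 - 23/(-8) = 3/8 - 23*(-⅛) = 3/8 + 23/8 = 13/4 ≈ 3.2500)
L*h(10, -4*(Q(5) + 6)) + I = -351/151*5 + 13/4 = -1755/151 + 13/4 = -5057/604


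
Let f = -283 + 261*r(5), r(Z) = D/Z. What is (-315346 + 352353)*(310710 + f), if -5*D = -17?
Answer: 287363499784/25 ≈ 1.1495e+10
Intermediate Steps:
D = 17/5 (D = -⅕*(-17) = 17/5 ≈ 3.4000)
r(Z) = 17/(5*Z)
f = -2638/25 (f = -283 + 261*((17/5)/5) = -283 + 261*((17/5)*(⅕)) = -283 + 261*(17/25) = -283 + 4437/25 = -2638/25 ≈ -105.52)
(-315346 + 352353)*(310710 + f) = (-315346 + 352353)*(310710 - 2638/25) = 37007*(7765112/25) = 287363499784/25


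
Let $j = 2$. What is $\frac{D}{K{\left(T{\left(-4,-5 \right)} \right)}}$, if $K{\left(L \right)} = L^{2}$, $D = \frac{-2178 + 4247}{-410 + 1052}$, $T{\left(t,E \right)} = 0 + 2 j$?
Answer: $\frac{2069}{10272} \approx 0.20142$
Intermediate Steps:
$T{\left(t,E \right)} = 4$ ($T{\left(t,E \right)} = 0 + 2 \cdot 2 = 0 + 4 = 4$)
$D = \frac{2069}{642} \approx 3.2227$
$\frac{D}{K{\left(T{\left(-4,-5 \right)} \right)}} = \frac{2069}{642 \cdot 4^{2}} = \frac{2069}{642 \cdot 16} = \frac{2069}{642} \cdot \frac{1}{16} = \frac{2069}{10272}$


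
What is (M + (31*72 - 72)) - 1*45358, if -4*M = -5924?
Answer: -41717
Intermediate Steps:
M = 1481 (M = -¼*(-5924) = 1481)
(M + (31*72 - 72)) - 1*45358 = (1481 + (31*72 - 72)) - 1*45358 = (1481 + (2232 - 72)) - 45358 = (1481 + 2160) - 45358 = 3641 - 45358 = -41717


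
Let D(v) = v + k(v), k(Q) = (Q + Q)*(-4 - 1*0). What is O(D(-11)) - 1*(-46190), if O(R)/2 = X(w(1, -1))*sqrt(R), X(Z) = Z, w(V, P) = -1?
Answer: 46190 - 2*sqrt(77) ≈ 46172.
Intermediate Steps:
k(Q) = -8*Q (k(Q) = (2*Q)*(-4 + 0) = (2*Q)*(-4) = -8*Q)
D(v) = -7*v (D(v) = v - 8*v = -7*v)
O(R) = -2*sqrt(R) (O(R) = 2*(-sqrt(R)) = -2*sqrt(R))
O(D(-11)) - 1*(-46190) = -2*sqrt(77) - 1*(-46190) = -2*sqrt(77) + 46190 = 46190 - 2*sqrt(77)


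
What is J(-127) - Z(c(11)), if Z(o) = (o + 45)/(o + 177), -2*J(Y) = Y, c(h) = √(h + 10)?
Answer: 330019/5218 - 11*√21/2609 ≈ 63.227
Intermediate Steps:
c(h) = √(10 + h)
J(Y) = -Y/2
Z(o) = (45 + o)/(177 + o)
J(-127) - Z(c(11)) = -½*(-127) - (45 + √(10 + 11))/(177 + √(10 + 11)) = 127/2 - (45 + √21)/(177 + √21)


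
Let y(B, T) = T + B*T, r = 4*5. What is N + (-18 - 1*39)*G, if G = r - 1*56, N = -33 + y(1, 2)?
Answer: 2023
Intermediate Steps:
r = 20
N = -29 (N = -33 + 2*(1 + 1) = -33 + 2*2 = -33 + 4 = -29)
G = -36 (G = 20 - 1*56 = 20 - 56 = -36)
N + (-18 - 1*39)*G = -29 + (-18 - 1*39)*(-36) = -29 + (-18 - 39)*(-36) = -29 - 57*(-36) = -29 + 2052 = 2023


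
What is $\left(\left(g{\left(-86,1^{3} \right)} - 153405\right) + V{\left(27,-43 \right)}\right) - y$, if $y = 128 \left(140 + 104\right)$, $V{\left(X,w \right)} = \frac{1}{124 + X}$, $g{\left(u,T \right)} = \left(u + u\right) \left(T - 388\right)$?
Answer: $- \frac{17829022}{151} \approx -1.1807 \cdot 10^{5}$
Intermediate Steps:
$g{\left(u,T \right)} = 2 u \left(-388 + T\right)$
$y = 31232$ ($y = 128 \cdot 244 = 31232$)
$\left(\left(g{\left(-86,1^{3} \right)} - 153405\right) + V{\left(27,-43 \right)}\right) - y = \left(\left(2 \left(-86\right) \left(-388 + 1^{3}\right) - 153405\right) + \frac{1}{124 + 27}\right) - 31232 = \left(\left(2 \left(-86\right) \left(-388 + 1\right) - 153405\right) + \frac{1}{151}\right) - 31232 = \left(\left(2 \left(-86\right) \left(-387\right) - 153405\right) + \frac{1}{151}\right) - 31232 = \left(\left(66564 - 153405\right) + \frac{1}{151}\right) - 31232 = \left(-86841 + \frac{1}{151}\right) - 31232 = - \frac{13112990}{151} - 31232 = - \frac{17829022}{151}$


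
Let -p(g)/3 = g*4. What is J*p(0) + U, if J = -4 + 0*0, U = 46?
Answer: 46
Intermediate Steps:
J = -4 (J = -4 + 0 = -4)
p(g) = -12*g (p(g) = -3*g*4 = -12*g)
J*p(0) + U = -(-48)*0 + 46 = -4*0 + 46 = 0 + 46 = 46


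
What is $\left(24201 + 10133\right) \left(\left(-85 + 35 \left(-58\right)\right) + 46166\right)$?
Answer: $1512447034$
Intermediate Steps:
$\left(24201 + 10133\right) \left(\left(-85 + 35 \left(-58\right)\right) + 46166\right) = 34334 \left(\left(-85 - 2030\right) + 46166\right) = 34334 \left(-2115 + 46166\right) = 34334 \cdot 44051 = 1512447034$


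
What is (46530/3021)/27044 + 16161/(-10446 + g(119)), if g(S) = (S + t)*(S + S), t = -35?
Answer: 18344397877/10832048257 ≈ 1.6935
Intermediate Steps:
g(S) = 2*S*(-35 + S) (g(S) = (S - 35)*(S + S) = (-35 + S)*(2*S) = 2*S*(-35 + S))
(46530/3021)/27044 + 16161/(-10446 + g(119)) = (46530/3021)/27044 + 16161/(-10446 + 2*119*(-35 + 119)) = (46530*(1/3021))*(1/27044) + 16161/(-10446 + 2*119*84) = (15510/1007)*(1/27044) + 16161/(-10446 + 19992) = 7755/13616654 + 16161/9546 = 7755/13616654 + 16161*(1/9546) = 7755/13616654 + 5387/3182 = 18344397877/10832048257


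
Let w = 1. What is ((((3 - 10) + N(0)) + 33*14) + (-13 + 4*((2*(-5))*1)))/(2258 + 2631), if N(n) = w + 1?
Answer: 404/4889 ≈ 0.082634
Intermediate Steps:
N(n) = 2 (N(n) = 1 + 1 = 2)
((((3 - 10) + N(0)) + 33*14) + (-13 + 4*((2*(-5))*1)))/(2258 + 2631) = ((((3 - 10) + 2) + 33*14) + (-13 + 4*((2*(-5))*1)))/(2258 + 2631) = (((-7 + 2) + 462) + (-13 + 4*(-10*1)))/4889 = ((-5 + 462) + (-13 + 4*(-10)))*(1/4889) = (457 + (-13 - 40))*(1/4889) = (457 - 53)*(1/4889) = 404*(1/4889) = 404/4889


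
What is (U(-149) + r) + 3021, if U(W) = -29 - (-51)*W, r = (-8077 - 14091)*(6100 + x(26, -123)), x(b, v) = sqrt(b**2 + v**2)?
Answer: -135229407 - 22168*sqrt(15805) ≈ -1.3802e+8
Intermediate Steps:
r = -135224800 - 22168*sqrt(15805) (r = (-8077 - 14091)*(6100 + sqrt(26**2 + (-123)**2)) = -22168*(6100 + sqrt(676 + 15129)) = -22168*(6100 + sqrt(15805)) = -135224800 - 22168*sqrt(15805) ≈ -1.3801e+8)
U(W) = -29 + 51*W
(U(-149) + r) + 3021 = ((-29 + 51*(-149)) + (-135224800 - 22168*sqrt(15805))) + 3021 = ((-29 - 7599) + (-135224800 - 22168*sqrt(15805))) + 3021 = (-7628 + (-135224800 - 22168*sqrt(15805))) + 3021 = (-135232428 - 22168*sqrt(15805)) + 3021 = -135229407 - 22168*sqrt(15805)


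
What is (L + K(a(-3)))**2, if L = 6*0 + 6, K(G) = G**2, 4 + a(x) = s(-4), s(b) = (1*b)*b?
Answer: 22500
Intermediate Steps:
s(b) = b**2 (s(b) = b*b = b**2)
a(x) = 12 (a(x) = -4 + (-4)**2 = -4 + 16 = 12)
L = 6 (L = 0 + 6 = 6)
(L + K(a(-3)))**2 = (6 + 12**2)**2 = (6 + 144)**2 = 150**2 = 22500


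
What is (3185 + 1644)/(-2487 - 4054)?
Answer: -4829/6541 ≈ -0.73827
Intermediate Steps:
(3185 + 1644)/(-2487 - 4054) = 4829/(-6541) = 4829*(-1/6541) = -4829/6541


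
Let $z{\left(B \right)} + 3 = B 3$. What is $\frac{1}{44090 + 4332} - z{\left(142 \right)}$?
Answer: $- \frac{20482505}{48422} \approx -423.0$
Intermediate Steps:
$z{\left(B \right)} = -3 + 3 B$ ($z{\left(B \right)} = -3 + B 3 = -3 + 3 B$)
$\frac{1}{44090 + 4332} - z{\left(142 \right)} = \frac{1}{44090 + 4332} - \left(-3 + 3 \cdot 142\right) = \frac{1}{48422} - \left(-3 + 426\right) = \frac{1}{48422} - 423 = - \frac{20482505}{48422}$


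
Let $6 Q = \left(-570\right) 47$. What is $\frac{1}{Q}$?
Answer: $- \frac{1}{4465} \approx -0.00022396$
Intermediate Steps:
$Q = -4465$ ($Q = \frac{\left(-570\right) 47}{6} = \frac{1}{6} \left(-26790\right) = -4465$)
$\frac{1}{Q} = \frac{1}{-4465} = - \frac{1}{4465}$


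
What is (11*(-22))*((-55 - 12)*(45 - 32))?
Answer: 210782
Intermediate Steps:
(11*(-22))*((-55 - 12)*(45 - 32)) = -(-16214)*13 = -242*(-871) = 210782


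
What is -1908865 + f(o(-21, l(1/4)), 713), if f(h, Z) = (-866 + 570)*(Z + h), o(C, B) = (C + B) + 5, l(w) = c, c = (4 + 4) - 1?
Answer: -2117249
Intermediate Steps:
c = 7 (c = 8 - 1 = 7)
l(w) = 7
o(C, B) = 5 + B + C (o(C, B) = (B + C) + 5 = 5 + B + C)
f(h, Z) = -296*Z - 296*h (f(h, Z) = -296*(Z + h) = -296*Z - 296*h)
-1908865 + f(o(-21, l(1/4)), 713) = -1908865 + (-296*713 - 296*(5 + 7 - 21)) = -1908865 + (-211048 - 296*(-9)) = -1908865 + (-211048 + 2664) = -1908865 - 208384 = -2117249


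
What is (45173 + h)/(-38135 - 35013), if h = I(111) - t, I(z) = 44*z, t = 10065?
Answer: -9998/18287 ≈ -0.54673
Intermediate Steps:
h = -5181 (h = 44*111 - 1*10065 = 4884 - 10065 = -5181)
(45173 + h)/(-38135 - 35013) = (45173 - 5181)/(-38135 - 35013) = 39992/(-73148) = 39992*(-1/73148) = -9998/18287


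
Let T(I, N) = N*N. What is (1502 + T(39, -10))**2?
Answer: 2566404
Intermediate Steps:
T(I, N) = N**2
(1502 + T(39, -10))**2 = (1502 + (-10)**2)**2 = (1502 + 100)**2 = 1602**2 = 2566404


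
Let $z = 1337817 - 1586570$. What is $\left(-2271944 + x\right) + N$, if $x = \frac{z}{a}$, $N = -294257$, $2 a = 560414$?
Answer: $- \frac{719067732360}{280207} \approx -2.5662 \cdot 10^{6}$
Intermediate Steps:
$a = 280207$ ($a = \frac{1}{2} \cdot 560414 = 280207$)
$z = -248753$
$x = - \frac{248753}{280207} \approx -0.88775$
$\left(-2271944 + x\right) + N = \left(-2271944 - \frac{248753}{280207}\right) - 294257 = - \frac{636614861161}{280207} - 294257 = - \frac{719067732360}{280207}$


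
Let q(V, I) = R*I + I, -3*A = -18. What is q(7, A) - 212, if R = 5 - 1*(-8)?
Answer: -128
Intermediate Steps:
R = 13 (R = 5 + 8 = 13)
A = 6 (A = -1/3*(-18) = 6)
q(V, I) = 14*I (q(V, I) = 13*I + I = 14*I)
q(7, A) - 212 = 14*6 - 212 = 84 - 212 = -128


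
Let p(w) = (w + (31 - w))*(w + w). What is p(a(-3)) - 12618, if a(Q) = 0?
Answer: -12618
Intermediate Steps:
p(w) = 62*w (p(w) = 31*(2*w) = 62*w)
p(a(-3)) - 12618 = 62*0 - 12618 = 0 - 12618 = -12618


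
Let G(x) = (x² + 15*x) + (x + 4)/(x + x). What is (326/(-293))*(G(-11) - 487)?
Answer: 1903025/3223 ≈ 590.45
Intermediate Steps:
G(x) = x² + 15*x + (4 + x)/(2*x) (G(x) = (x² + 15*x) + (4 + x)/((2*x)) = (x² + 15*x) + (4 + x)*(1/(2*x)) = (x² + 15*x) + (4 + x)/(2*x) = x² + 15*x + (4 + x)/(2*x))
(326/(-293))*(G(-11) - 487) = (326/(-293))*((½ + (-11)² + 2/(-11) + 15*(-11)) - 487) = (326*(-1/293))*((½ + 121 + 2*(-1/11) - 165) - 487) = -326*((½ + 121 - 2/11 - 165) - 487)/293 = -326*(-961/22 - 487)/293 = -326/293*(-11675/22) = 1903025/3223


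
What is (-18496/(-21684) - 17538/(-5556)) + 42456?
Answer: 213142709183/5019846 ≈ 42460.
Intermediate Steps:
(-18496/(-21684) - 17538/(-5556)) + 42456 = (-18496*(-1/21684) - 17538*(-1/5556)) + 42456 = (4624/5421 + 2923/926) + 42456 = 20127407/5019846 + 42456 = 213142709183/5019846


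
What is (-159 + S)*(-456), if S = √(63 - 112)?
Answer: 72504 - 3192*I ≈ 72504.0 - 3192.0*I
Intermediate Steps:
S = 7*I (S = √(-49) = 7*I ≈ 7.0*I)
(-159 + S)*(-456) = (-159 + 7*I)*(-456) = 72504 - 3192*I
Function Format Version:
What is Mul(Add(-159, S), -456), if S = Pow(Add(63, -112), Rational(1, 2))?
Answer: Add(72504, Mul(-3192, I)) ≈ Add(72504., Mul(-3192.0, I))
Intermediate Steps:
S = Mul(7, I) (S = Pow(-49, Rational(1, 2)) = Mul(7, I) ≈ Mul(7.0000, I))
Mul(Add(-159, S), -456) = Mul(Add(-159, Mul(7, I)), -456) = Add(72504, Mul(-3192, I))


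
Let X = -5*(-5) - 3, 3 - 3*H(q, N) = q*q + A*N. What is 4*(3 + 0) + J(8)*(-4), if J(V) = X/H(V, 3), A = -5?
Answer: 408/23 ≈ 17.739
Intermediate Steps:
H(q, N) = 1 - q²/3 + 5*N/3 (H(q, N) = 1 - (q*q - 5*N)/3 = 1 - (q² - 5*N)/3 = 1 + (-q²/3 + 5*N/3) = 1 - q²/3 + 5*N/3)
X = 22 (X = 25 - 3 = 22)
J(V) = 22/(6 - V²/3) (J(V) = 22/(1 - V²/3 + (5/3)*3) = 22/(1 - V²/3 + 5) = 22/(6 - V²/3))
4*(3 + 0) + J(8)*(-4) = 4*(3 + 0) - 66/(-18 + 8²)*(-4) = 4*3 - 66/(-18 + 64)*(-4) = 12 - 66/46*(-4) = 12 - 66*1/46*(-4) = 12 - 33/23*(-4) = 12 + 132/23 = 408/23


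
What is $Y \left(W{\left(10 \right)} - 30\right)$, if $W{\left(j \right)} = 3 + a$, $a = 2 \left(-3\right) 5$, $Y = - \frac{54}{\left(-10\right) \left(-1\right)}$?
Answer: $\frac{1539}{5} \approx 307.8$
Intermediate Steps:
$Y = - \frac{27}{5}$ ($Y = - \frac{54}{10} = \left(-54\right) \frac{1}{10} = - \frac{27}{5} \approx -5.4$)
$a = -30$ ($a = \left(-6\right) 5 = -30$)
$W{\left(j \right)} = -27$ ($W{\left(j \right)} = 3 - 30 = -27$)
$Y \left(W{\left(10 \right)} - 30\right) = - \frac{27 \left(-27 - 30\right)}{5} = \left(- \frac{27}{5}\right) \left(-57\right) = \frac{1539}{5}$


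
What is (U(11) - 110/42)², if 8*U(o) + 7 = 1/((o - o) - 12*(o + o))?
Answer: 296562841/24285184 ≈ 12.212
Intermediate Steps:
U(o) = -7/8 - 1/(192*o) (U(o) = -7/8 + 1/(8*((o - o) - 12*(o + o))) = -7/8 + 1/(8*(0 - 24*o)) = -7/8 + 1/(8*((-24*o))) = -7/8 + (-1/(24*o))/8 = -7/8 - 1/(192*o))
(U(11) - 110/42)² = ((1/192)*(-1 - 168*11)/11 - 110/42)² = ((1/192)*(1/11)*(-1 - 1848) - 110*1/42)² = ((1/192)*(1/11)*(-1849) - 55/21)² = (-1849/2112 - 55/21)² = (-17221/4928)² = 296562841/24285184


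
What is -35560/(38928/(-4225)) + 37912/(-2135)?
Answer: 5701583869/1484130 ≈ 3841.7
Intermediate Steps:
-35560/(38928/(-4225)) + 37912/(-2135) = -35560/(38928*(-1/4225)) + 37912*(-1/2135) = -35560/(-38928/4225) - 5416/305 = -35560*(-4225/38928) - 5416/305 = 18780125/4866 - 5416/305 = 5701583869/1484130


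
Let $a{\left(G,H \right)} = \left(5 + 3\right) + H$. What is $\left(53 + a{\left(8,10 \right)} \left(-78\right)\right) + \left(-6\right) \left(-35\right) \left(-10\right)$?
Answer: $-3451$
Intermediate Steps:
$a{\left(G,H \right)} = 8 + H$
$\left(53 + a{\left(8,10 \right)} \left(-78\right)\right) + \left(-6\right) \left(-35\right) \left(-10\right) = \left(53 + \left(8 + 10\right) \left(-78\right)\right) + \left(-6\right) \left(-35\right) \left(-10\right) = \left(53 + 18 \left(-78\right)\right) + 210 \left(-10\right) = \left(53 - 1404\right) - 2100 = -1351 - 2100 = -3451$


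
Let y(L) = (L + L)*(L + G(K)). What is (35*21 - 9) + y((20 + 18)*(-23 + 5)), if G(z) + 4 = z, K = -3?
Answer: 946014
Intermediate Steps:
G(z) = -4 + z
y(L) = 2*L*(-7 + L) (y(L) = (L + L)*(L + (-4 - 3)) = (2*L)*(L - 7) = (2*L)*(-7 + L) = 2*L*(-7 + L))
(35*21 - 9) + y((20 + 18)*(-23 + 5)) = (35*21 - 9) + 2*((20 + 18)*(-23 + 5))*(-7 + (20 + 18)*(-23 + 5)) = (735 - 9) + 2*(38*(-18))*(-7 + 38*(-18)) = 726 + 2*(-684)*(-7 - 684) = 726 + 2*(-684)*(-691) = 726 + 945288 = 946014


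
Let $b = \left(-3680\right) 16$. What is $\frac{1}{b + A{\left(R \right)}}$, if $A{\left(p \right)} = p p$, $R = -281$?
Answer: $\frac{1}{20081} \approx 4.9798 \cdot 10^{-5}$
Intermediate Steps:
$b = -58880$
$A{\left(p \right)} = p^{2}$
$\frac{1}{b + A{\left(R \right)}} = \frac{1}{-58880 + \left(-281\right)^{2}} = \frac{1}{-58880 + 78961} = \frac{1}{20081}$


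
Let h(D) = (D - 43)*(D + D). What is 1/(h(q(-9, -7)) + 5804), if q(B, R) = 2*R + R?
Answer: 1/8492 ≈ 0.00011776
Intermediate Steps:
q(B, R) = 3*R
h(D) = 2*D*(-43 + D) (h(D) = (-43 + D)*(2*D) = 2*D*(-43 + D))
1/(h(q(-9, -7)) + 5804) = 1/(2*(3*(-7))*(-43 + 3*(-7)) + 5804) = 1/(2*(-21)*(-43 - 21) + 5804) = 1/(2*(-21)*(-64) + 5804) = 1/(2688 + 5804) = 1/8492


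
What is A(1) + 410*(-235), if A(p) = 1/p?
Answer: -96349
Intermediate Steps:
A(1) + 410*(-235) = 1/1 + 410*(-235) = 1 - 96350 = -96349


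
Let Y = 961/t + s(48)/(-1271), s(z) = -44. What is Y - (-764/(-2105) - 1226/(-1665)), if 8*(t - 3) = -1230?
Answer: -444076576526/59692076505 ≈ -7.4395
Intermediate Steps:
t = -603/4 (t = 3 + (1/8)*(-1230) = 3 - 615/4 = -603/4 ≈ -150.75)
Y = -4859192/766413 (Y = 961/(-603/4) - 44/(-1271) = 961*(-4/603) - 44*(-1/1271) = -3844/603 + 44/1271 = -4859192/766413 ≈ -6.3402)
Y - (-764/(-2105) - 1226/(-1665)) = -4859192/766413 - (-764/(-2105) - 1226/(-1665)) = -4859192/766413 - (-764*(-1/2105) - 1226*(-1/1665)) = -4859192/766413 - (764/2105 + 1226/1665) = -4859192/766413 - 1*770558/700965 = -4859192/766413 - 770558/700965 = -444076576526/59692076505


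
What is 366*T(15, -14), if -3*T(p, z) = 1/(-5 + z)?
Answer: 122/19 ≈ 6.4211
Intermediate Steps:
T(p, z) = -1/(3*(-5 + z))
366*T(15, -14) = 366*(-1/(-15 + 3*(-14))) = 366*(-1/(-15 - 42)) = 366*(-1/(-57)) = 366*(-1*(-1/57)) = 366*(1/57) = 122/19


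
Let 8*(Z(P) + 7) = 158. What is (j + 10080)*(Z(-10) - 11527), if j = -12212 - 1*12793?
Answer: 687400725/4 ≈ 1.7185e+8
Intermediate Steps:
j = -25005 (j = -12212 - 12793 = -25005)
Z(P) = 51/4 (Z(P) = -7 + (1/8)*158 = -7 + 79/4 = 51/4)
(j + 10080)*(Z(-10) - 11527) = (-25005 + 10080)*(51/4 - 11527) = -14925*(-46057/4) = 687400725/4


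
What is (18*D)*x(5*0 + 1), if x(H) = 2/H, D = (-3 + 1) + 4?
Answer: 72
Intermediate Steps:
D = 2 (D = -2 + 4 = 2)
(18*D)*x(5*0 + 1) = (18*2)*(2/(5*0 + 1)) = 36*(2/(0 + 1)) = 36*(2/1) = 36*(2*1) = 36*2 = 72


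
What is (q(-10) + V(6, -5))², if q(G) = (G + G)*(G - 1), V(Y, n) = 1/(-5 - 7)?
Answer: 6964321/144 ≈ 48363.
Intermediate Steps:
V(Y, n) = -1/12 (V(Y, n) = 1/(-12) = -1/12)
q(G) = 2*G*(-1 + G) (q(G) = (2*G)*(-1 + G) = 2*G*(-1 + G))
(q(-10) + V(6, -5))² = (2*(-10)*(-1 - 10) - 1/12)² = (2*(-10)*(-11) - 1/12)² = (220 - 1/12)² = (2639/12)² = 6964321/144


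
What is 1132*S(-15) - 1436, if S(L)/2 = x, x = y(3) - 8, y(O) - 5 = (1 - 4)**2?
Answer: 12148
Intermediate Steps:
y(O) = 14 (y(O) = 5 + (1 - 4)**2 = 5 + (-3)**2 = 5 + 9 = 14)
x = 6 (x = 14 - 8 = 6)
S(L) = 12 (S(L) = 2*6 = 12)
1132*S(-15) - 1436 = 1132*12 - 1436 = 13584 - 1436 = 12148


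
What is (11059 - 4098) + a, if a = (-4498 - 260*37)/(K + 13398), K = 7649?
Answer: 11268773/1619 ≈ 6960.3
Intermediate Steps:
a = -1086/1619 (a = (-4498 - 260*37)/(7649 + 13398) = (-4498 - 9620)/21047 = -14118*1/21047 = -1086/1619 ≈ -0.67078)
(11059 - 4098) + a = (11059 - 4098) - 1086/1619 = 6961 - 1086/1619 = 11268773/1619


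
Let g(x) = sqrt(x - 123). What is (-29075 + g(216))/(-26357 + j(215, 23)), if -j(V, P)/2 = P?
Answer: 29075/26403 - sqrt(93)/26403 ≈ 1.1008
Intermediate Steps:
j(V, P) = -2*P
g(x) = sqrt(-123 + x)
(-29075 + g(216))/(-26357 + j(215, 23)) = (-29075 + sqrt(-123 + 216))/(-26357 - 2*23) = (-29075 + sqrt(93))/(-26357 - 46) = (-29075 + sqrt(93))/(-26403) = (-29075 + sqrt(93))*(-1/26403) = 29075/26403 - sqrt(93)/26403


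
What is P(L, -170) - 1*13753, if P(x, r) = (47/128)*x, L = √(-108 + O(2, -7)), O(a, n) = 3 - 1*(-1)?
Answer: -13753 + 47*I*√26/64 ≈ -13753.0 + 3.7446*I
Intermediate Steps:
O(a, n) = 4 (O(a, n) = 3 + 1 = 4)
L = 2*I*√26 (L = √(-108 + 4) = √(-104) = 2*I*√26 ≈ 10.198*I)
P(x, r) = 47*x/128 (P(x, r) = (47*(1/128))*x = 47*x/128)
P(L, -170) - 1*13753 = 47*(2*I*√26)/128 - 1*13753 = 47*I*√26/64 - 13753 = -13753 + 47*I*√26/64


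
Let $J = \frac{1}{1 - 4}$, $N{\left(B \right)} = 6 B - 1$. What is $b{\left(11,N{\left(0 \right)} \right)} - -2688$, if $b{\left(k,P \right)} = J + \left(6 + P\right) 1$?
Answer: $\frac{8078}{3} \approx 2692.7$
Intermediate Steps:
$N{\left(B \right)} = -1 + 6 B$
$J = - \frac{1}{3}$ ($J = \frac{1}{-3} = - \frac{1}{3} \approx -0.33333$)
$b{\left(k,P \right)} = \frac{17}{3} + P$ ($b{\left(k,P \right)} = - \frac{1}{3} + \left(6 + P\right) 1 = - \frac{1}{3} + \left(6 + P\right) = \frac{17}{3} + P$)
$b{\left(11,N{\left(0 \right)} \right)} - -2688 = \left(\frac{17}{3} + \left(-1 + 6 \cdot 0\right)\right) - -2688 = \left(\frac{17}{3} + \left(-1 + 0\right)\right) + 2688 = \left(\frac{17}{3} - 1\right) + 2688 = \frac{14}{3} + 2688 = \frac{8078}{3}$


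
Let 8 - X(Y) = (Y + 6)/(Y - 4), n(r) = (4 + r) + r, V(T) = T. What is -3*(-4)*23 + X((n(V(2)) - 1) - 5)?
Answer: 288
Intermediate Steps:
n(r) = 4 + 2*r
X(Y) = 8 - (6 + Y)/(-4 + Y) (X(Y) = 8 - (Y + 6)/(Y - 4) = 8 - (6 + Y)/(-4 + Y))
-3*(-4)*23 + X((n(V(2)) - 1) - 5) = -3*(-4)*23 + (-38 + 7*(((4 + 2*2) - 1) - 5))/(-4 + (((4 + 2*2) - 1) - 5)) = 12*23 + (-38 + 7*(((4 + 4) - 1) - 5))/(-4 + (((4 + 4) - 1) - 5)) = 276 + (-38 + 7*((8 - 1) - 5))/(-4 + ((8 - 1) - 5)) = 276 + (-38 + 7*(7 - 5))/(-4 + (7 - 5)) = 276 + (-38 + 7*2)/(-4 + 2) = 276 + (-38 + 14)/(-2) = 276 - ½*(-24) = 276 + 12 = 288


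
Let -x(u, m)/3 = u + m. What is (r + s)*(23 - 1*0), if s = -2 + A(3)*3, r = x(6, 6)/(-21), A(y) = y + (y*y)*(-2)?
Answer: -7291/7 ≈ -1041.6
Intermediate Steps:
x(u, m) = -3*m - 3*u (x(u, m) = -3*(u + m) = -3*(m + u) = -3*m - 3*u)
A(y) = y - 2*y**2 (A(y) = y + y**2*(-2) = y - 2*y**2)
r = 12/7 (r = (-3*6 - 3*6)/(-21) = (-18 - 18)*(-1/21) = -36*(-1/21) = 12/7 ≈ 1.7143)
s = -47 (s = -2 + (3*(1 - 2*3))*3 = -2 + (3*(1 - 6))*3 = -2 + (3*(-5))*3 = -2 - 15*3 = -2 - 45 = -47)
(r + s)*(23 - 1*0) = (12/7 - 47)*(23 - 1*0) = -317*(23 + 0)/7 = -317/7*23 = -7291/7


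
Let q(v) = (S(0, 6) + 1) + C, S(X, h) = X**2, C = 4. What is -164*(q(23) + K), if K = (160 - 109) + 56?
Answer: -18368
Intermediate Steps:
K = 107 (K = 51 + 56 = 107)
q(v) = 5 (q(v) = (0**2 + 1) + 4 = (0 + 1) + 4 = 1 + 4 = 5)
-164*(q(23) + K) = -164*(5 + 107) = -164*112 = -18368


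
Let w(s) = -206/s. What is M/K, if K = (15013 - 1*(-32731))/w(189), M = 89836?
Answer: -2313277/1127952 ≈ -2.0509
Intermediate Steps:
K = -4511808/103 (K = (15013 - 1*(-32731))/((-206/189)) = (15013 + 32731)/((-206*1/189)) = 47744/(-206/189) = 47744*(-189/206) = -4511808/103 ≈ -43804.)
M/K = 89836/(-4511808/103) = 89836*(-103/4511808) = -2313277/1127952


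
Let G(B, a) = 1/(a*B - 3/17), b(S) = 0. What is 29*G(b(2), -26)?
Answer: -493/3 ≈ -164.33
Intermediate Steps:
G(B, a) = 1/(-3/17 + B*a) (G(B, a) = 1/(B*a - 3*1/17) = 1/(B*a - 3/17) = 1/(-3/17 + B*a))
29*G(b(2), -26) = 29*(17/(-3 + 17*0*(-26))) = 29*(17/(-3 + 0)) = 29*(17/(-3)) = 29*(17*(-⅓)) = 29*(-17/3) = -493/3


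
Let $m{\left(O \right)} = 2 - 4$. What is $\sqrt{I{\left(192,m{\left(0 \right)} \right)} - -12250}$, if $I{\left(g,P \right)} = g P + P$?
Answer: $2 \sqrt{2966} \approx 108.92$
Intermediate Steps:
$m{\left(O \right)} = -2$
$I{\left(g,P \right)} = P + P g$ ($I{\left(g,P \right)} = P g + P = P + P g$)
$\sqrt{I{\left(192,m{\left(0 \right)} \right)} - -12250} = \sqrt{- 2 \left(1 + 192\right) - -12250} = \sqrt{\left(-2\right) 193 + 12250} = \sqrt{-386 + 12250} = \sqrt{11864} = 2 \sqrt{2966}$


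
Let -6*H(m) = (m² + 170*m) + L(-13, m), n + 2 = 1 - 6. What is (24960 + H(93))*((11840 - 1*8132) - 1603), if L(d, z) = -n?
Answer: 131871935/3 ≈ 4.3957e+7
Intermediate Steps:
n = -7 (n = -2 + (1 - 6) = -2 - 5 = -7)
L(d, z) = 7 (L(d, z) = -1*(-7) = 7)
H(m) = -7/6 - 85*m/3 - m²/6 (H(m) = -((m² + 170*m) + 7)/6 = -(7 + m² + 170*m)/6 = -7/6 - 85*m/3 - m²/6)
(24960 + H(93))*((11840 - 1*8132) - 1603) = (24960 + (-7/6 - 85/3*93 - ⅙*93²))*((11840 - 1*8132) - 1603) = (24960 + (-7/6 - 2635 - ⅙*8649))*((11840 - 8132) - 1603) = (24960 + (-7/6 - 2635 - 2883/2))*(3708 - 1603) = (24960 - 12233/3)*2105 = (62647/3)*2105 = 131871935/3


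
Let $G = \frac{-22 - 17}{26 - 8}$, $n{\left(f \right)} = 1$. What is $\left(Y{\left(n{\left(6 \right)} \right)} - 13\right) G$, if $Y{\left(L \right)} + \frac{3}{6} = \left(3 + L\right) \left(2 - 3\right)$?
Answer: $\frac{455}{12} \approx 37.917$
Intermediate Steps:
$Y{\left(L \right)} = - \frac{7}{2} - L$ ($Y{\left(L \right)} = - \frac{1}{2} + \left(3 + L\right) \left(2 - 3\right) = - \frac{1}{2} + \left(3 + L\right) \left(-1\right) = - \frac{1}{2} - \left(3 + L\right) = - \frac{7}{2} - L$)
$G = - \frac{13}{6}$ ($G = - \frac{39}{18} = \left(-39\right) \frac{1}{18} = - \frac{13}{6} \approx -2.1667$)
$\left(Y{\left(n{\left(6 \right)} \right)} - 13\right) G = \left(\left(- \frac{7}{2} - 1\right) - 13\right) \left(- \frac{13}{6}\right) = \left(- \frac{9}{2} - 13\right) \left(- \frac{13}{6}\right) = \left(- \frac{35}{2}\right) \left(- \frac{13}{6}\right) = \frac{455}{12}$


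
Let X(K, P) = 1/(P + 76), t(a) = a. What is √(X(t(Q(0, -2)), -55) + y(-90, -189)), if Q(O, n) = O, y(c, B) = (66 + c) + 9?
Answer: I*√6594/21 ≈ 3.8668*I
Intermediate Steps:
y(c, B) = 75 + c
X(K, P) = 1/(76 + P)
√(X(t(Q(0, -2)), -55) + y(-90, -189)) = √(1/(76 - 55) + (75 - 90)) = √(1/21 - 15) = √(-314/21) = I*√6594/21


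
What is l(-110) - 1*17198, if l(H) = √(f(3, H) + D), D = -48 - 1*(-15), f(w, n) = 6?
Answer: -17198 + 3*I*√3 ≈ -17198.0 + 5.1962*I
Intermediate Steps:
D = -33 (D = -48 + 15 = -33)
l(H) = 3*I*√3 (l(H) = √(6 - 33) = √(-27) = 3*I*√3)
l(-110) - 1*17198 = 3*I*√3 - 1*17198 = 3*I*√3 - 17198 = -17198 + 3*I*√3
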